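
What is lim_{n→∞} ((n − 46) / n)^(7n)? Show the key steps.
lim = e^(−322)

Rewrite as (1 − 46/n)^(7n). By the standard limit (1 + x/n)^n → e^x, we have (1 − 46/n)^n → e^(−46), and raising to the 7th power gives e^(−322).
More precisely, ln[(1 − 46/n)^(7n)] = 7n · ln(1 − 46/n) = 7n · (-46/n + O(1/n^2)) = -322 + O(1/n) → -322.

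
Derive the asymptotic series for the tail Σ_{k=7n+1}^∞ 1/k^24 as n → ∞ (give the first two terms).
Σ_{k>7n} 1/k^24 = 1/(23 · (7n)^23) − 1/(2 · (7n)^24) + O(1/(7n)^25)

Compare to the integral: ∫_{7n}^∞ x^(−24) dx = [−x^(−23)/23]_{7n}^∞ = 1/((24−1)·(7n)^23). The Euler-Maclaurin correction adds −f(7n)/2 = −1/(2·(7n)^24). Euler-Maclaurin then gives
  Σ_{k>7n} 1/k^24 = ∫_{7n}^∞ dx/x^24 − 1/(2·(7n)^24) + O(1/(7n)^25).
(Equivalently this is ζ(24) − Σ_{k≤7n} 1/k^24.)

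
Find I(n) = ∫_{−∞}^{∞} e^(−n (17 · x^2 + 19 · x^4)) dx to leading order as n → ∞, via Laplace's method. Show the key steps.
I(n) ~ sqrt(π/(17n))

φ(x) = 17 · x^2 + 19 · x^4 has its unique global minimum at x* = 0 (since φ'(x) = 34x + 76x^3 = 0 only at x = 0 for real x with both coefficients positive, and φ → ∞ as |x| → ∞). At x* = 0, φ(0) = 0 and φ''(0) = 34. Laplace's method then gives
  I(n) ~ sqrt(2π / (n · φ''(0))) · e^(−n φ(0)) = sqrt(2π / (34n)) = sqrt(π/(17n)).
The 19 · x^4 term contributes only at subleading order (an O(1/n) relative correction).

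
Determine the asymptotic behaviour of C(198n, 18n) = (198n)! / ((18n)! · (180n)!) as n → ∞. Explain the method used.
C(198n, 18n) ~ (285311670611/10000000000)^(18n) · sqrt(11/(20π·18n))

Write N = 18n. Apply Stirling to each factorial:
  (11N)! ~ sqrt(2π·11N) · (11N/e)^(11N),
  N! ~ sqrt(2π N) · (N/e)^N,
  (10N)! ~ sqrt(2π·10N) · (10N/e)^(10N).
The exponential factors combine to (11N)^(11N) / (N^N · (10N)^(10N)) = 11^(11N)/10^(10N) = (11^11/10^10)^N = (285311670611/10000000000)^N.
The square-root prefactors combine to sqrt(2π·11N) / (sqrt(2π N)·sqrt(2π·10N)) = sqrt(11 / (2π·10·N)) = sqrt(11/(20π·18n)).
Substituting N = 18n: C(198n, 18n) ~ (285311670611/10000000000)^(18n) · sqrt(11/(20π·18n)).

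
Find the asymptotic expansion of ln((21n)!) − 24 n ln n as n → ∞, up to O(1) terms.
ln((21n)!) − 24 n ln n = −3 n ln n + 21(ln 21 − 1) n + (1/2) ln(2π·21n) + O(1/n)

Stirling: ln((21n)!) = 21n ln(21n) − 21n + (1/2) ln(2π·21n) + O(1/n).
Expand 21n ln(21n) = 21n (ln n + ln 21) = 21n ln n + 21n ln 21.
Subtract 24n ln n: leading term is (21 − 24) n ln n = −3 n ln n. The next term is 21n ln 21 − 21n = 21(ln 21 − 1) n. Then the (1/2) ln(2π·21n) correction.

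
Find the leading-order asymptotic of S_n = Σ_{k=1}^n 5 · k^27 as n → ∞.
S_n ~ 5 · n^28 / 28

By integral comparison (Euler-Maclaurin), Σ_{k=1}^n 5 · k^27 = 5 · ∫_0^n x^27 dx + O(n^27) = 5 · n^28/28 + O(n^27). (Equivalently, Faulhaber's formula gives the same leading term.)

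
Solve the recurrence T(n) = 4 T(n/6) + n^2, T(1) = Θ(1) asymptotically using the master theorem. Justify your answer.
T(n) = Θ(n^2)

log_6 4 ≈ 0.774. f(n) = n^2 dominates n^(log_6 4) since 2 > 0.774, and the regularity condition a·f(n/b) = 4·(n/6)^2 = (4/36)·n^2 ≤ c·f(n) holds with c = 4/36 ≈ 0.111 < 1. So this is Case 3: T(n) = Θ(f(n)) = Θ(n^2).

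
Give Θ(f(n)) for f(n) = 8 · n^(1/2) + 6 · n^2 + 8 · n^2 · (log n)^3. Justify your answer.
f(n) ∈ Θ(n^2 · (log n)^3)

Compare the terms by growth order. For large n, n^a · (log n)^b dominates n^a' · (log n)^b' iff a > a', or (a = a' and b > b'). Ranking the 3 terms shows the dominant one is 8 · n^2 · (log n)^3. Hence f(n) ∈ Θ(n^2 · (log n)^3).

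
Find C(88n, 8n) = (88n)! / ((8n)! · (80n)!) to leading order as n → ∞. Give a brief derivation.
C(88n, 8n) ~ (285311670611/10000000000)^(8n) · sqrt(11/(20π·8n))

Write N = 8n. Apply Stirling to each factorial:
  (11N)! ~ sqrt(2π·11N) · (11N/e)^(11N),
  N! ~ sqrt(2π N) · (N/e)^N,
  (10N)! ~ sqrt(2π·10N) · (10N/e)^(10N).
The exponential factors combine to (11N)^(11N) / (N^N · (10N)^(10N)) = 11^(11N)/10^(10N) = (11^11/10^10)^N = (285311670611/10000000000)^N.
The square-root prefactors combine to sqrt(2π·11N) / (sqrt(2π N)·sqrt(2π·10N)) = sqrt(11 / (2π·10·N)) = sqrt(11/(20π·8n)).
Substituting N = 8n: C(88n, 8n) ~ (285311670611/10000000000)^(8n) · sqrt(11/(20π·8n)).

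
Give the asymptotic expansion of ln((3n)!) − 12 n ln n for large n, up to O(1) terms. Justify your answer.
ln((3n)!) − 12 n ln n = −9 n ln n + 3(ln 3 − 1) n + (1/2) ln(2π·3n) + O(1/n)

Stirling: ln((3n)!) = 3n ln(3n) − 3n + (1/2) ln(2π·3n) + O(1/n).
Expand 3n ln(3n) = 3n (ln n + ln 3) = 3n ln n + 3n ln 3.
Subtract 12n ln n: leading term is (3 − 12) n ln n = −9 n ln n. The next term is 3n ln 3 − 3n = 3(ln 3 − 1) n. Then the (1/2) ln(2π·3n) correction.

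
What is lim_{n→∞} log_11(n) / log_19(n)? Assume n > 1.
lim = ln(19) / ln(11) = log_11(19)

Change of base: log_11(n) = ln n / ln 11 and log_19(n) = ln n / ln 19. The ratio is (ln n / ln 11) · (ln 19 / ln n) = ln 19 / ln 11, a constant independent of n. So the limit is ln 19 / ln 11 = log_11(19).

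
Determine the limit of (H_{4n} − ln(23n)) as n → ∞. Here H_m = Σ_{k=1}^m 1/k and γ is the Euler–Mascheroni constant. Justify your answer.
lim = ln(4/23) + γ

By Euler-Maclaurin, H_m = ln m + γ + O(1/m). So
  H_{4n} − ln(23n) = ln(4n) + γ − ln(23n) + O(1/n)
                       = ln(4/23) + γ + O(1/n).
Hence the limit is ln(4/23) + γ.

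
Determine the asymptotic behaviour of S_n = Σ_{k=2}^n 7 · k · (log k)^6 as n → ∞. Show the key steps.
S_n ~ 7 · n^2 · (log n)^6 / 2

By integral comparison, S_n = ∫_1^n 7 · x · (log x)^6 dx + O(n · (log n)^6). For the integral, the leading term of ∫_1^n x^1 (log x)^6 dx is n^2/2 · (log n)^6 (by repeated integration by parts; each step lowers the log-exponent and produces a relatively O(1/log n) correction). Hence S_n ~ 7 · n^2 · (log n)^6 / 2.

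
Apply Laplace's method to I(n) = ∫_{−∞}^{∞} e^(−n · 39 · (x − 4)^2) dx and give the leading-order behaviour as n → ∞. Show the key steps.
I(n) = sqrt(π/(39n))

Here φ(x) = 39 · (x − 4)^2 has its unique minimum at x* = 4 with φ(x*) = 0 and φ''(x*) = 78. Laplace's method gives
  I(n) ~ e^(−n φ(x*)) · sqrt(2π / (n · φ''(x*))) = sqrt(2π / (78n)) = sqrt(π/(39n)).
This is exact: substituting u = (x − 4)·sqrt(39n) gives I(n) = (1/sqrt(39n)) ∫_{−∞}^{∞} e^(−u^2) du = sqrt(π/(39n)).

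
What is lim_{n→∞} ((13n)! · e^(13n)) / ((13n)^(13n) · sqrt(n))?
lim = sqrt(2π·13)

Stirling: (13n)! ~ sqrt(2π·13n) · (13n/e)^(13n). Hence
  (13n)! · e^(13n) / (13n)^(13n) ~ sqrt(2π·13n).
Dividing by sqrt(n): sqrt(2π·13n) / sqrt(n) = sqrt(2π·13) · n^((1−1)/2), so the limit is sqrt(2π·13).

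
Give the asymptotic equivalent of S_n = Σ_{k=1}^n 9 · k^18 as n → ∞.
S_n ~ 9 · n^19 / 19

By integral comparison (Euler-Maclaurin), Σ_{k=1}^n 9 · k^18 = 9 · ∫_0^n x^18 dx + O(n^18) = 9 · n^19/19 + O(n^18). (Equivalently, Faulhaber's formula gives the same leading term.)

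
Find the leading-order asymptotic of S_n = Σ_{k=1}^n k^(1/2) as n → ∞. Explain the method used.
S_n ~ (2/3) · n^(3/2)

Integral comparison: Σ_{k=1}^n k^(1/2) = ∫_0^n x^(1/2) dx + O(n^(1/2)). The integral is n^(1 + 1/2) / (1 + 1/2) = n^((1+2)/2) / ((1+2)/2) = (2/3) · n^(3/2).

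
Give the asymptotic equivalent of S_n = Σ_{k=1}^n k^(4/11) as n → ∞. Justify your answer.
S_n ~ (11/15) · n^(15/11)

Integral comparison: Σ_{k=1}^n k^(4/11) = ∫_0^n x^(4/11) dx + O(n^(4/11)). The integral is n^(1 + 4/11) / (1 + 4/11) = n^((4+11)/11) / ((4+11)/11) = (11/15) · n^(15/11).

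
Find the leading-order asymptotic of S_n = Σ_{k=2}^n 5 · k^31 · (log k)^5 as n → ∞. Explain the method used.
S_n ~ 5 · n^32 · (log n)^5 / 32

By integral comparison, S_n = ∫_1^n 5 · x^31 · (log x)^5 dx + O(n^31 · (log n)^5). For the integral, the leading term of ∫_1^n x^31 (log x)^5 dx is n^32/32 · (log n)^5 (by repeated integration by parts; each step lowers the log-exponent and produces a relatively O(1/log n) correction). Hence S_n ~ 5 · n^32 · (log n)^5 / 32.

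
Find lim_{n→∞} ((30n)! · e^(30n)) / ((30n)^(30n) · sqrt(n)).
lim = sqrt(2π·30)

Stirling: (30n)! ~ sqrt(2π·30n) · (30n/e)^(30n). Hence
  (30n)! · e^(30n) / (30n)^(30n) ~ sqrt(2π·30n).
Dividing by sqrt(n): sqrt(2π·30n) / sqrt(n) = sqrt(2π·30) · n^((1−1)/2), so the limit is sqrt(2π·30).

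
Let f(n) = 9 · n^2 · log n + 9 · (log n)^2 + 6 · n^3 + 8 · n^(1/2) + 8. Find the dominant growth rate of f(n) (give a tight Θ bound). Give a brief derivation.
f(n) ∈ Θ(n^3)

Compare the terms by growth order. For large n, n^a · (log n)^b dominates n^a' · (log n)^b' iff a > a', or (a = a' and b > b'). Ranking the 5 terms shows the dominant one is 6 · n^3. Hence f(n) ∈ Θ(n^3).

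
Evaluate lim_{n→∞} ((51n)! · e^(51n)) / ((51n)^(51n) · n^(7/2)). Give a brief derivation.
lim = 0

Stirling: (51n)! ~ sqrt(2π·51n) · (51n/e)^(51n). Hence
  (51n)! · e^(51n) / (51n)^(51n) ~ sqrt(2π·51n).
Dividing by n^(7/2): sqrt(2π·51n) / n^(7/2) = sqrt(2π·51) · n^((1−7)/2), so the expression behaves like sqrt(2π·51) · n^((1−7)/2) → 0.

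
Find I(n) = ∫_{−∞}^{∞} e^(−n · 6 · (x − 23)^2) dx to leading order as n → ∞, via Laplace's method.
I(n) = sqrt(π/(6n))

Here φ(x) = 6 · (x − 23)^2 has its unique minimum at x* = 23 with φ(x*) = 0 and φ''(x*) = 12. Laplace's method gives
  I(n) ~ e^(−n φ(x*)) · sqrt(2π / (n · φ''(x*))) = sqrt(2π / (12n)) = sqrt(π/(6n)).
This is exact: substituting u = (x − 23)·sqrt(6n) gives I(n) = (1/sqrt(6n)) ∫_{−∞}^{∞} e^(−u^2) du = sqrt(π/(6n)).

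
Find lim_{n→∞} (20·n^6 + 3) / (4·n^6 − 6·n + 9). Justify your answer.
lim = 20/4 = 5

For large n the leading n^6 terms dominate both numerator and denominator. Dividing top and bottom by n^6, every other term tends to 0, leaving 20/4 = 5.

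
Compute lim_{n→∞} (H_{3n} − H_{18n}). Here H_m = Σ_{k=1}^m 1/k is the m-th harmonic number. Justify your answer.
lim = ln(3/18) = −ln 6

Euler-Maclaurin gives H_m = ln m + γ + 1/(2m) + O(1/m^2). The γ and O(1/m) terms cancel in the difference:
  H_{3n} − H_{18n} = ln(3n) − ln(18n) + O(1/n) = ln(3/18) + O(1/n).
Hence the limit is ln(3/18) = −ln 6.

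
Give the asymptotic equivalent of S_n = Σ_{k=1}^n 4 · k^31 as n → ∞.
S_n ~ n^32 / 8

By integral comparison (Euler-Maclaurin), Σ_{k=1}^n 4 · k^31 = 4 · ∫_0^n x^31 dx + O(n^31) = 4 · n^32/32 = n^32 / 8 + O(n^31). (Equivalently, Faulhaber's formula gives the same leading term.)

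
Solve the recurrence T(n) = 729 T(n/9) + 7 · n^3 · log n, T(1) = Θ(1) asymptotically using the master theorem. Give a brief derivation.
T(n) = Θ(n^3 · (log n)^2)

Here log_9 729 = 3 and f(n) = 7 · n^3 · log n = Θ(n^(log_9 729) · (log n)^1). This is the extended Case 2 of the master theorem (f matches the critical exponent up to log factors), giving T(n) = Θ(n^(log_9 729) · (log n)^(1+1)) = Θ(n^3 · (log n)^2).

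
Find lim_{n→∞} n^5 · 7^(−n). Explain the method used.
lim = 0

Exponentials with base > 1 dominate every fixed polynomial: for any fixed c, n^c / 7^n → 0 as n → ∞ (e.g. by the ratio test, or by writing 7^n = e^(n ln 7) and noting e^(n ln 7) / n^c → ∞). Hence n^5 · 7^(−n) = n^5 / 7^n → 0.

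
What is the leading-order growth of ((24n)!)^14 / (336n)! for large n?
((24n)!)^14/(336n)! ~ ((2π·24n)^(13/2) / sqrt(14)) · 14^(−14·24n)  →  0

Write N = 24n. Stirling: N! ~ sqrt(2π N)(N/e)^N and (14N)! ~ sqrt(2π·14N)·(14N/e)^(14N).
  (N!)^14/(14N)! ~ (2π N)^(14/2) (N/e)^(14N) / [sqrt(2π·14N) (14N/e)^(14N)]
     = (2π N)^(14/2) / sqrt(2π·14N) · (N/(14N))^(14N)
     = (2π N)^((14−1)/2) / sqrt(14) · 14^(−14N).
Since 14^14 > 1, the factor 14^(−14N) decays exponentially, so the ratio → 0. Substituting N = 24n gives the stated form.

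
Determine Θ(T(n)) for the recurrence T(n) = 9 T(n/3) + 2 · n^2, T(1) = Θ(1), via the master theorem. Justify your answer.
T(n) = Θ(n^2 log n)

log_3 9 = 2, and f(n) = 2 · n^2 = Θ(n^(log_3 9)). This is Case 2 of the master theorem: T(n) = Θ(f(n) · log n) = Θ(n^2 log n).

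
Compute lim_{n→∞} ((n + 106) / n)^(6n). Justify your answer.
lim = e^636

Rewrite as (1 + 106/n)^(6n). By the standard limit (1 + x/n)^n → e^x, we have (1 + 106/n)^n → e^106, and raising to the 6th power gives e^636.
More precisely, ln[(1 + 106/n)^(6n)] = 6n · ln(1 + 106/n) = 6n · (106/n + O(1/n^2)) = 636 + O(1/n) → 636.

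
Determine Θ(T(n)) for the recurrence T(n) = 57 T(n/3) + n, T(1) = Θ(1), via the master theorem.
T(n) = Θ(n^(log_3 57))

Master theorem: compare f(n) = n to n^(log_3 57) where log_3 57 ≈ 3.680. Since 1 < log_3 57, we have f(n) = O(n^(log_3 57 − ε)) for some ε > 0 — Case 1. Hence T(n) = Θ(n^(log_3 57)).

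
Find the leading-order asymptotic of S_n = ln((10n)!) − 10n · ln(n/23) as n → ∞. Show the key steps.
S_n ~ 10n · (ln 230 − 1) + O(ln n)

Stirling: ln((10n)!) = 10n ln(10n) − 10n + O(ln n).
  S_n = 10n ln(10n) − 10n − 10n ln(n/23) + O(ln n)
      = 10n ln(10n) − 10n ln n + 10n ln 23 − 10n + O(ln n)
      = 10n ln 10 + 10n ln 23 − 10n + O(ln n)
      = 10n (ln 230 − 1) + O(ln n).
Numerically ln(230) − 1 ≈ 4.4381.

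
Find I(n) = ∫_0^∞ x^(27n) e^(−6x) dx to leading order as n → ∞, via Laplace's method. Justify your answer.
I(n) ~ (sqrt(2π·27n) / 6) · (27n/(6e))^(27n)

Write the integrand as exp(27n ln x − 6x) and set f(x) = 27n ln x − 6x. Then f'(x) = 27n/x − 6 = 0 at x* = 27n/6, and f''(x*) = −27n/x*^2 = −6^2/(27n). Laplace's method (interior maximum) gives
  I(n) ~ e^(f(x*)) · sqrt(2π / |f''(x*)|)
        = exp(27n ln(27n/6) − 27n) · sqrt(2π · 27n / 6^2)
        = (27n/6)^(27n) e^(−27n) · sqrt(2π·27n) / 6
        = (sqrt(2π·27n) / 6) · (27n/(6e))^(27n).
This matches Γ(27n+1)/6^(27n+1) with Stirling applied to Γ.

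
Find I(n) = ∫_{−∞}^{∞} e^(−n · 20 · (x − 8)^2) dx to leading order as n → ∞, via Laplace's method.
I(n) = sqrt(π/(20n))

Here φ(x) = 20 · (x − 8)^2 has its unique minimum at x* = 8 with φ(x*) = 0 and φ''(x*) = 40. Laplace's method gives
  I(n) ~ e^(−n φ(x*)) · sqrt(2π / (n · φ''(x*))) = sqrt(2π / (40n)) = sqrt(π/(20n)).
This is exact: substituting u = (x − 8)·sqrt(20n) gives I(n) = (1/sqrt(20n)) ∫_{−∞}^{∞} e^(−u^2) du = sqrt(π/(20n)).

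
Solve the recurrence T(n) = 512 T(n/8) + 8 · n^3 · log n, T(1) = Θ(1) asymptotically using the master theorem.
T(n) = Θ(n^3 · (log n)^2)

Here log_8 512 = 3 and f(n) = 8 · n^3 · log n = Θ(n^(log_8 512) · (log n)^1). This is the extended Case 2 of the master theorem (f matches the critical exponent up to log factors), giving T(n) = Θ(n^(log_8 512) · (log n)^(1+1)) = Θ(n^3 · (log n)^2).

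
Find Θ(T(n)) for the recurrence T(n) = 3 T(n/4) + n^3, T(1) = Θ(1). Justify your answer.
T(n) = Θ(n^3)

log_4 3 ≈ 0.792. f(n) = n^3 dominates n^(log_4 3) since 3 > 0.792, and the regularity condition a·f(n/b) = 3·(n/4)^3 = (3/64)·n^3 ≤ c·f(n) holds with c = 3/64 ≈ 0.0469 < 1. So this is Case 3: T(n) = Θ(f(n)) = Θ(n^3).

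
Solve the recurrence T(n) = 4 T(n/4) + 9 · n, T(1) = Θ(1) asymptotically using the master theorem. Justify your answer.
T(n) = Θ(n log n)

log_4 4 = 1, and f(n) = 9 · n = Θ(n^(log_4 4)). This is Case 2 of the master theorem: T(n) = Θ(f(n) · log n) = Θ(n log n).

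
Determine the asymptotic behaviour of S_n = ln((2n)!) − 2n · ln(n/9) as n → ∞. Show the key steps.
S_n ~ 2n · (ln 18 − 1) + O(ln n)

Stirling: ln((2n)!) = 2n ln(2n) − 2n + O(ln n).
  S_n = 2n ln(2n) − 2n − 2n ln(n/9) + O(ln n)
      = 2n ln(2n) − 2n ln n + 2n ln 9 − 2n + O(ln n)
      = 2n ln 2 + 2n ln 9 − 2n + O(ln n)
      = 2n (ln 18 − 1) + O(ln n).
Numerically ln(18) − 1 ≈ 1.8904.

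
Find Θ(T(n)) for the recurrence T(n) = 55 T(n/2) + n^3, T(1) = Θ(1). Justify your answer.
T(n) = Θ(n^(log_2 55))

Master theorem: compare f(n) = n^3 to n^(log_2 55) where log_2 55 ≈ 5.781. Since 3 < log_2 55, we have f(n) = O(n^(log_2 55 − ε)) for some ε > 0 — Case 1. Hence T(n) = Θ(n^(log_2 55)).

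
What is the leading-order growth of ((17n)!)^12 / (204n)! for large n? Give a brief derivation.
((17n)!)^12/(204n)! ~ ((2π·17n)^(11/2) / sqrt(12)) · 12^(−12·17n)  →  0

Write N = 17n. Stirling: N! ~ sqrt(2π N)(N/e)^N and (12N)! ~ sqrt(2π·12N)·(12N/e)^(12N).
  (N!)^12/(12N)! ~ (2π N)^(12/2) (N/e)^(12N) / [sqrt(2π·12N) (12N/e)^(12N)]
     = (2π N)^(12/2) / sqrt(2π·12N) · (N/(12N))^(12N)
     = (2π N)^((12−1)/2) / sqrt(12) · 12^(−12N).
Since 12^12 > 1, the factor 12^(−12N) decays exponentially, so the ratio → 0. Substituting N = 17n gives the stated form.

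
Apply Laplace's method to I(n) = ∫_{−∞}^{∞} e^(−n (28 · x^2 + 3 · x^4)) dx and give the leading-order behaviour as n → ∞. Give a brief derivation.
I(n) ~ sqrt(π/(28n))

φ(x) = 28 · x^2 + 3 · x^4 has its unique global minimum at x* = 0 (since φ'(x) = 56x + 12x^3 = 0 only at x = 0 for real x with both coefficients positive, and φ → ∞ as |x| → ∞). At x* = 0, φ(0) = 0 and φ''(0) = 56. Laplace's method then gives
  I(n) ~ sqrt(2π / (n · φ''(0))) · e^(−n φ(0)) = sqrt(2π / (56n)) = sqrt(π/(28n)).
The 3 · x^4 term contributes only at subleading order (an O(1/n) relative correction).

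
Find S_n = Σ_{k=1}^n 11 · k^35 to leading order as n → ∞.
S_n ~ 11 · n^36 / 36

By integral comparison (Euler-Maclaurin), Σ_{k=1}^n 11 · k^35 = 11 · ∫_0^n x^35 dx + O(n^35) = 11 · n^36/36 + O(n^35). (Equivalently, Faulhaber's formula gives the same leading term.)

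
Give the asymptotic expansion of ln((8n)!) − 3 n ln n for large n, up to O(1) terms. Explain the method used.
ln((8n)!) − 3 n ln n = 5 n ln n + 8(ln 8 − 1) n + (1/2) ln(2π·8n) + O(1/n)

Stirling: ln((8n)!) = 8n ln(8n) − 8n + (1/2) ln(2π·8n) + O(1/n).
Expand 8n ln(8n) = 8n (ln n + ln 8) = 8n ln n + 8n ln 8.
Subtract 3n ln n: leading term is (8 − 3) n ln n = 5 n ln n. The next term is 8n ln 8 − 8n = 8(ln 8 − 1) n. Then the (1/2) ln(2π·8n) correction.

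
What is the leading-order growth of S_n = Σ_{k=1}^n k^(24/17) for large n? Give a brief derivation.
S_n ~ (17/41) · n^(41/17)

Integral comparison: Σ_{k=1}^n k^(24/17) = ∫_0^n x^(24/17) dx + O(n^(24/17)). The integral is n^(1 + 24/17) / (1 + 24/17) = n^((24+17)/17) / ((24+17)/17) = (17/41) · n^(41/17).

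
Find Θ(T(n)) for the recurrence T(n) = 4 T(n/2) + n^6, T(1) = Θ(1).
T(n) = Θ(n^6)

log_2 4 ≈ 2.000. f(n) = n^6 dominates n^(log_2 4) since 6 > 2.000, and the regularity condition a·f(n/b) = 4·(n/2)^6 = (4/64)·n^6 ≤ c·f(n) holds with c = 4/64 ≈ 0.0625 < 1. So this is Case 3: T(n) = Θ(f(n)) = Θ(n^6).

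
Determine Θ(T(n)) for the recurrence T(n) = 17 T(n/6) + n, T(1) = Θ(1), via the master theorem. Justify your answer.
T(n) = Θ(n^(log_6 17))

Master theorem: compare f(n) = n to n^(log_6 17) where log_6 17 ≈ 1.581. Since 1 < log_6 17, we have f(n) = O(n^(log_6 17 − ε)) for some ε > 0 — Case 1. Hence T(n) = Θ(n^(log_6 17)).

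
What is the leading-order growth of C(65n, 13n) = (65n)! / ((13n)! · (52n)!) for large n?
C(65n, 13n) ~ (3125/256)^(13n) · sqrt(5/(8π·13n))

Write N = 13n. Apply Stirling to each factorial:
  (5N)! ~ sqrt(2π·5N) · (5N/e)^(5N),
  N! ~ sqrt(2π N) · (N/e)^N,
  (4N)! ~ sqrt(2π·4N) · (4N/e)^(4N).
The exponential factors combine to (5N)^(5N) / (N^N · (4N)^(4N)) = 5^(5N)/4^(4N) = (5^5/4^4)^N = (3125/256)^N.
The square-root prefactors combine to sqrt(2π·5N) / (sqrt(2π N)·sqrt(2π·4N)) = sqrt(5 / (2π·4·N)) = sqrt(5/(8π·13n)).
Substituting N = 13n: C(65n, 13n) ~ (3125/256)^(13n) · sqrt(5/(8π·13n)).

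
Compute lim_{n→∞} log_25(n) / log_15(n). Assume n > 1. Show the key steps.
lim = ln(15) / ln(25) = log_25(15)

Change of base: log_25(n) = ln n / ln 25 and log_15(n) = ln n / ln 15. The ratio is (ln n / ln 25) · (ln 15 / ln n) = ln 15 / ln 25, a constant independent of n. So the limit is ln 15 / ln 25 = log_25(15).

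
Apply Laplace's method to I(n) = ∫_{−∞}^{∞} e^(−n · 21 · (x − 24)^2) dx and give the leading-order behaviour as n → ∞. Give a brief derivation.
I(n) = sqrt(π/(21n))

Here φ(x) = 21 · (x − 24)^2 has its unique minimum at x* = 24 with φ(x*) = 0 and φ''(x*) = 42. Laplace's method gives
  I(n) ~ e^(−n φ(x*)) · sqrt(2π / (n · φ''(x*))) = sqrt(2π / (42n)) = sqrt(π/(21n)).
This is exact: substituting u = (x − 24)·sqrt(21n) gives I(n) = (1/sqrt(21n)) ∫_{−∞}^{∞} e^(−u^2) du = sqrt(π/(21n)).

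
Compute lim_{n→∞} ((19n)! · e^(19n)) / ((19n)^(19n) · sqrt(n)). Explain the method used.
lim = sqrt(2π·19)

Stirling: (19n)! ~ sqrt(2π·19n) · (19n/e)^(19n). Hence
  (19n)! · e^(19n) / (19n)^(19n) ~ sqrt(2π·19n).
Dividing by sqrt(n): sqrt(2π·19n) / sqrt(n) = sqrt(2π·19) · n^((1−1)/2), so the limit is sqrt(2π·19).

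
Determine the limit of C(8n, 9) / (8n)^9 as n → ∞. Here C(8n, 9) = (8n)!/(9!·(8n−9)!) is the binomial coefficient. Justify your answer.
lim = 1/9! = 1/362880

With N = 8n → ∞: C(N, 9) / N^9 = [N(N−1)…(N−8)] / (9! · N^9) = (1/9!) · 1 · (1 − 1/(8n)) · … · (1 − 8/(8n)). Each factor → 1 as N → ∞, so the limit is 1/9! = 1/362880.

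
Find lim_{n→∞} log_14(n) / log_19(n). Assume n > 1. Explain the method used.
lim = ln(19) / ln(14) = log_14(19)

Change of base: log_14(n) = ln n / ln 14 and log_19(n) = ln n / ln 19. The ratio is (ln n / ln 14) · (ln 19 / ln n) = ln 19 / ln 14, a constant independent of n. So the limit is ln 19 / ln 14 = log_14(19).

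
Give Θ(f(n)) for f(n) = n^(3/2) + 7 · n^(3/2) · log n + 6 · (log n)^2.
f(n) ∈ Θ(n^(3/2) · log n)

Compare the terms by growth order. For large n, n^a · (log n)^b dominates n^a' · (log n)^b' iff a > a', or (a = a' and b > b'). Ranking the 3 terms shows the dominant one is 7 · n^(3/2) · log n. Hence f(n) ∈ Θ(n^(3/2) · log n).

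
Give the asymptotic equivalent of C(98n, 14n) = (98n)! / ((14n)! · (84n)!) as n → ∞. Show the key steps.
C(98n, 14n) ~ (823543/46656)^(14n) · sqrt(7/(12π·14n))

Write N = 14n. Apply Stirling to each factorial:
  (7N)! ~ sqrt(2π·7N) · (7N/e)^(7N),
  N! ~ sqrt(2π N) · (N/e)^N,
  (6N)! ~ sqrt(2π·6N) · (6N/e)^(6N).
The exponential factors combine to (7N)^(7N) / (N^N · (6N)^(6N)) = 7^(7N)/6^(6N) = (7^7/6^6)^N = (823543/46656)^N.
The square-root prefactors combine to sqrt(2π·7N) / (sqrt(2π N)·sqrt(2π·6N)) = sqrt(7 / (2π·6·N)) = sqrt(7/(12π·14n)).
Substituting N = 14n: C(98n, 14n) ~ (823543/46656)^(14n) · sqrt(7/(12π·14n)).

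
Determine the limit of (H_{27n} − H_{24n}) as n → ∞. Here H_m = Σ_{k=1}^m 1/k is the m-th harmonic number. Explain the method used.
lim = ln(27/24) = ln(9/8)

Euler-Maclaurin gives H_m = ln m + γ + 1/(2m) + O(1/m^2). The γ and O(1/m) terms cancel in the difference:
  H_{27n} − H_{24n} = ln(27n) − ln(24n) + O(1/n) = ln(27/24) + O(1/n).
Hence the limit is ln(27/24) = ln(9/8).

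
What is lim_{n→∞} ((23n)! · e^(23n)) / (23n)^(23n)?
lim = ∞

Stirling: (23n)! ~ sqrt(2π·23n) · (23n/e)^(23n). Hence
  (23n)! · e^(23n) / (23n)^(23n) ~ sqrt(2π·23n) = sqrt(2π·23) · sqrt(n) → ∞.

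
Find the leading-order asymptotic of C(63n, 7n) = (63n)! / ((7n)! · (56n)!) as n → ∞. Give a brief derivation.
C(63n, 7n) ~ (387420489/16777216)^(7n) · sqrt(9/(16π·7n))

Write N = 7n. Apply Stirling to each factorial:
  (9N)! ~ sqrt(2π·9N) · (9N/e)^(9N),
  N! ~ sqrt(2π N) · (N/e)^N,
  (8N)! ~ sqrt(2π·8N) · (8N/e)^(8N).
The exponential factors combine to (9N)^(9N) / (N^N · (8N)^(8N)) = 9^(9N)/8^(8N) = (9^9/8^8)^N = (387420489/16777216)^N.
The square-root prefactors combine to sqrt(2π·9N) / (sqrt(2π N)·sqrt(2π·8N)) = sqrt(9 / (2π·8·N)) = sqrt(9/(16π·7n)).
Substituting N = 7n: C(63n, 7n) ~ (387420489/16777216)^(7n) · sqrt(9/(16π·7n)).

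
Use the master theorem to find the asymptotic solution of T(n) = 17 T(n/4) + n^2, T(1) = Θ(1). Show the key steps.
T(n) = Θ(n^(log_4 17))

Master theorem: compare f(n) = n^2 to n^(log_4 17) where log_4 17 ≈ 2.044. Since 2 < log_4 17, we have f(n) = O(n^(log_4 17 − ε)) for some ε > 0 — Case 1. Hence T(n) = Θ(n^(log_4 17)).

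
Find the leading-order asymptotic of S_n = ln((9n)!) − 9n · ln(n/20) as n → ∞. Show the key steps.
S_n ~ 9n · (ln 180 − 1) + O(ln n)

Stirling: ln((9n)!) = 9n ln(9n) − 9n + O(ln n).
  S_n = 9n ln(9n) − 9n − 9n ln(n/20) + O(ln n)
      = 9n ln(9n) − 9n ln n + 9n ln 20 − 9n + O(ln n)
      = 9n ln 9 + 9n ln 20 − 9n + O(ln n)
      = 9n (ln 180 − 1) + O(ln n).
Numerically ln(180) − 1 ≈ 4.1930.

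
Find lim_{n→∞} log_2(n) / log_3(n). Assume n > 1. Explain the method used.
lim = ln(3) / ln(2) = log_2(3)

Change of base: log_2(n) = ln n / ln 2 and log_3(n) = ln n / ln 3. The ratio is (ln n / ln 2) · (ln 3 / ln n) = ln 3 / ln 2, a constant independent of n. So the limit is ln 3 / ln 2 = log_2(3).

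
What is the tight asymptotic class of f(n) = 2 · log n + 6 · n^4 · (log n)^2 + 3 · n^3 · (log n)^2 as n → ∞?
f(n) ∈ Θ(n^4 · (log n)^2)

Compare the terms by growth order. For large n, n^a · (log n)^b dominates n^a' · (log n)^b' iff a > a', or (a = a' and b > b'). Ranking the 3 terms shows the dominant one is 6 · n^4 · (log n)^2. Hence f(n) ∈ Θ(n^4 · (log n)^2).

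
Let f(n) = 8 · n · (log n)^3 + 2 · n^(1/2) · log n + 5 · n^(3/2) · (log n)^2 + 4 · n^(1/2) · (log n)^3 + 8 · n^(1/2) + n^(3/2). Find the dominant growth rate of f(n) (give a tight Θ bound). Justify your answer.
f(n) ∈ Θ(n^(3/2) · (log n)^2)

Compare the terms by growth order. For large n, n^a · (log n)^b dominates n^a' · (log n)^b' iff a > a', or (a = a' and b > b'). Ranking the 6 terms shows the dominant one is 5 · n^(3/2) · (log n)^2. Hence f(n) ∈ Θ(n^(3/2) · (log n)^2).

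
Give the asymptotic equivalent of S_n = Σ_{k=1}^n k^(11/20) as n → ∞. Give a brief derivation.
S_n ~ (20/31) · n^(31/20)

Integral comparison: Σ_{k=1}^n k^(11/20) = ∫_0^n x^(11/20) dx + O(n^(11/20)). The integral is n^(1 + 11/20) / (1 + 11/20) = n^((11+20)/20) / ((11+20)/20) = (20/31) · n^(31/20).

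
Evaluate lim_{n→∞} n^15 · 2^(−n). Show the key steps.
lim = 0

Exponentials with base > 1 dominate every fixed polynomial: for any fixed c, n^c / 2^n → 0 as n → ∞ (e.g. by the ratio test, or by writing 2^n = e^(n ln 2) and noting e^(n ln 2) / n^c → ∞). Hence n^15 · 2^(−n) = n^15 / 2^n → 0.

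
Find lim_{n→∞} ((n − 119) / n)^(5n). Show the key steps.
lim = e^(−595)

Rewrite as (1 − 119/n)^(5n). By the standard limit (1 + x/n)^n → e^x, we have (1 − 119/n)^n → e^(−119), and raising to the 5th power gives e^(−595).
More precisely, ln[(1 − 119/n)^(5n)] = 5n · ln(1 − 119/n) = 5n · (-119/n + O(1/n^2)) = -595 + O(1/n) → -595.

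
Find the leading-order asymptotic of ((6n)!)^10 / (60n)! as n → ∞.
((6n)!)^10/(60n)! ~ ((2π·6n)^(9/2) / sqrt(10)) · 10^(−10·6n)  →  0

Write N = 6n. Stirling: N! ~ sqrt(2π N)(N/e)^N and (10N)! ~ sqrt(2π·10N)·(10N/e)^(10N).
  (N!)^10/(10N)! ~ (2π N)^(10/2) (N/e)^(10N) / [sqrt(2π·10N) (10N/e)^(10N)]
     = (2π N)^(10/2) / sqrt(2π·10N) · (N/(10N))^(10N)
     = (2π N)^((10−1)/2) / sqrt(10) · 10^(−10N).
Since 10^10 > 1, the factor 10^(−10N) decays exponentially, so the ratio → 0. Substituting N = 6n gives the stated form.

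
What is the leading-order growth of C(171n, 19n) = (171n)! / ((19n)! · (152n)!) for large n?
C(171n, 19n) ~ (387420489/16777216)^(19n) · sqrt(9/(16π·19n))

Write N = 19n. Apply Stirling to each factorial:
  (9N)! ~ sqrt(2π·9N) · (9N/e)^(9N),
  N! ~ sqrt(2π N) · (N/e)^N,
  (8N)! ~ sqrt(2π·8N) · (8N/e)^(8N).
The exponential factors combine to (9N)^(9N) / (N^N · (8N)^(8N)) = 9^(9N)/8^(8N) = (9^9/8^8)^N = (387420489/16777216)^N.
The square-root prefactors combine to sqrt(2π·9N) / (sqrt(2π N)·sqrt(2π·8N)) = sqrt(9 / (2π·8·N)) = sqrt(9/(16π·19n)).
Substituting N = 19n: C(171n, 19n) ~ (387420489/16777216)^(19n) · sqrt(9/(16π·19n)).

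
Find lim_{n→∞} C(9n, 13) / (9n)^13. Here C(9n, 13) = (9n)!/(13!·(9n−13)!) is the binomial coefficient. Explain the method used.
lim = 1/13! = 1/6227020800

With N = 9n → ∞: C(N, 13) / N^13 = [N(N−1)…(N−12)] / (13! · N^13) = (1/13!) · 1 · (1 − 1/(9n)) · … · (1 − 12/(9n)). Each factor → 1 as N → ∞, so the limit is 1/13! = 1/6227020800.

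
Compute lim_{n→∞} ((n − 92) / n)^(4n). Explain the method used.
lim = e^(−368)

Rewrite as (1 − 92/n)^(4n). By the standard limit (1 + x/n)^n → e^x, we have (1 − 92/n)^n → e^(−92), and raising to the 4th power gives e^(−368).
More precisely, ln[(1 − 92/n)^(4n)] = 4n · ln(1 − 92/n) = 4n · (-92/n + O(1/n^2)) = -368 + O(1/n) → -368.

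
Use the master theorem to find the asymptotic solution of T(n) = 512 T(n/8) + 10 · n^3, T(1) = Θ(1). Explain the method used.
T(n) = Θ(n^3 log n)

log_8 512 = 3, and f(n) = 10 · n^3 = Θ(n^(log_8 512)). This is Case 2 of the master theorem: T(n) = Θ(f(n) · log n) = Θ(n^3 log n).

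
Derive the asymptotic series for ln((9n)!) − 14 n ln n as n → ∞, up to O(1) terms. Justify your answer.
ln((9n)!) − 14 n ln n = −5 n ln n + 9(ln 9 − 1) n + (1/2) ln(2π·9n) + O(1/n)

Stirling: ln((9n)!) = 9n ln(9n) − 9n + (1/2) ln(2π·9n) + O(1/n).
Expand 9n ln(9n) = 9n (ln n + ln 9) = 9n ln n + 9n ln 9.
Subtract 14n ln n: leading term is (9 − 14) n ln n = −5 n ln n. The next term is 9n ln 9 − 9n = 9(ln 9 − 1) n. Then the (1/2) ln(2π·9n) correction.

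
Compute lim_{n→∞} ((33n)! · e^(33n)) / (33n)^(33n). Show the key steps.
lim = ∞

Stirling: (33n)! ~ sqrt(2π·33n) · (33n/e)^(33n). Hence
  (33n)! · e^(33n) / (33n)^(33n) ~ sqrt(2π·33n) = sqrt(2π·33) · sqrt(n) → ∞.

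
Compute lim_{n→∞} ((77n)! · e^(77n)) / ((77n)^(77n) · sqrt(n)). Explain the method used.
lim = sqrt(2π·77)

Stirling: (77n)! ~ sqrt(2π·77n) · (77n/e)^(77n). Hence
  (77n)! · e^(77n) / (77n)^(77n) ~ sqrt(2π·77n).
Dividing by sqrt(n): sqrt(2π·77n) / sqrt(n) = sqrt(2π·77) · n^((1−1)/2), so the limit is sqrt(2π·77).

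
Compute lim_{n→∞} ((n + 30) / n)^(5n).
lim = e^150

Rewrite as (1 + 30/n)^(5n). By the standard limit (1 + x/n)^n → e^x, we have (1 + 30/n)^n → e^30, and raising to the 5th power gives e^150.
More precisely, ln[(1 + 30/n)^(5n)] = 5n · ln(1 + 30/n) = 5n · (30/n + O(1/n^2)) = 150 + O(1/n) → 150.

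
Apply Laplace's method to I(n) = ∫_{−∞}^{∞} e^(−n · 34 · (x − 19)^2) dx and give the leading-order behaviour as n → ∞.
I(n) = sqrt(π/(34n))

Here φ(x) = 34 · (x − 19)^2 has its unique minimum at x* = 19 with φ(x*) = 0 and φ''(x*) = 68. Laplace's method gives
  I(n) ~ e^(−n φ(x*)) · sqrt(2π / (n · φ''(x*))) = sqrt(2π / (68n)) = sqrt(π/(34n)).
This is exact: substituting u = (x − 19)·sqrt(34n) gives I(n) = (1/sqrt(34n)) ∫_{−∞}^{∞} e^(−u^2) du = sqrt(π/(34n)).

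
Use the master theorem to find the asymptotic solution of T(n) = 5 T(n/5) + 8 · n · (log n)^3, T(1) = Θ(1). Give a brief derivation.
T(n) = Θ(n · (log n)^4)

Here log_5 5 = 1 and f(n) = 8 · n · (log n)^3 = Θ(n^(log_5 5) · (log n)^3). This is the extended Case 2 of the master theorem (f matches the critical exponent up to log factors), giving T(n) = Θ(n^(log_5 5) · (log n)^(3+1)) = Θ(n · (log n)^4).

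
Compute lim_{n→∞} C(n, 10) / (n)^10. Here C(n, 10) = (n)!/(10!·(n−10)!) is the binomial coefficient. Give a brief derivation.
lim = 1/10! = 1/3628800

With N = n → ∞: C(N, 10) / N^10 = [N(N−1)…(N−9)] / (10! · N^10) = (1/10!) · 1 · (1 − 1/n) · … · (1 − 9/n). Each factor → 1 as N → ∞, so the limit is 1/10! = 1/3628800.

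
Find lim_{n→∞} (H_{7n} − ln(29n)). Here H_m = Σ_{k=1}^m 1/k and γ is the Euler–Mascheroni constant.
lim = ln(7/29) + γ

By Euler-Maclaurin, H_m = ln m + γ + O(1/m). So
  H_{7n} − ln(29n) = ln(7n) + γ − ln(29n) + O(1/n)
                       = ln(7/29) + γ + O(1/n).
Hence the limit is ln(7/29) + γ.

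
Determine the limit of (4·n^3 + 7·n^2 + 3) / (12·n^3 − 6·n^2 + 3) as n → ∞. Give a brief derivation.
lim = 4/12 = 1/3

For large n the leading n^3 terms dominate both numerator and denominator. Dividing top and bottom by n^3, every other term tends to 0, leaving 4/12 = 1/3.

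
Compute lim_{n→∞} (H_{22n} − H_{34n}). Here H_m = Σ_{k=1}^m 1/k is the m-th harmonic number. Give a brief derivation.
lim = ln(22/34) = ln(11/17)

Euler-Maclaurin gives H_m = ln m + γ + 1/(2m) + O(1/m^2). The γ and O(1/m) terms cancel in the difference:
  H_{22n} − H_{34n} = ln(22n) − ln(34n) + O(1/n) = ln(22/34) + O(1/n).
Hence the limit is ln(22/34) = ln(11/17).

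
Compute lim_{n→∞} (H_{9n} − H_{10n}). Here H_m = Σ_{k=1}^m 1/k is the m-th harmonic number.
lim = ln(9/10)

Euler-Maclaurin gives H_m = ln m + γ + 1/(2m) + O(1/m^2). The γ and O(1/m) terms cancel in the difference:
  H_{9n} − H_{10n} = ln(9n) − ln(10n) + O(1/n) = ln(9/10) + O(1/n).
Hence the limit is ln(9/10).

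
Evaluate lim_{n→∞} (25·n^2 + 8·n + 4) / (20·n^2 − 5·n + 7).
lim = 25/20 = 5/4

For large n the leading n^2 terms dominate both numerator and denominator. Dividing top and bottom by n^2, every other term tends to 0, leaving 25/20 = 5/4.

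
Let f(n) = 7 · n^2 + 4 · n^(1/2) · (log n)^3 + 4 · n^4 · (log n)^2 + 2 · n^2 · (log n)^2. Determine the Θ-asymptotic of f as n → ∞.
f(n) ∈ Θ(n^4 · (log n)^2)

Compare the terms by growth order. For large n, n^a · (log n)^b dominates n^a' · (log n)^b' iff a > a', or (a = a' and b > b'). Ranking the 4 terms shows the dominant one is 4 · n^4 · (log n)^2. Hence f(n) ∈ Θ(n^4 · (log n)^2).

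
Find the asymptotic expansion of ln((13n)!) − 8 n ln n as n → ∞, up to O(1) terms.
ln((13n)!) − 8 n ln n = 5 n ln n + 13(ln 13 − 1) n + (1/2) ln(2π·13n) + O(1/n)

Stirling: ln((13n)!) = 13n ln(13n) − 13n + (1/2) ln(2π·13n) + O(1/n).
Expand 13n ln(13n) = 13n (ln n + ln 13) = 13n ln n + 13n ln 13.
Subtract 8n ln n: leading term is (13 − 8) n ln n = 5 n ln n. The next term is 13n ln 13 − 13n = 13(ln 13 − 1) n. Then the (1/2) ln(2π·13n) correction.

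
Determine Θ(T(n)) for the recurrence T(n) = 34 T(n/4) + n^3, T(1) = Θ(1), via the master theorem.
T(n) = Θ(n^3)

log_4 34 ≈ 2.544. f(n) = n^3 dominates n^(log_4 34) since 3 > 2.544, and the regularity condition a·f(n/b) = 34·(n/4)^3 = (34/64)·n^3 ≤ c·f(n) holds with c = 34/64 ≈ 0.531 < 1. So this is Case 3: T(n) = Θ(f(n)) = Θ(n^3).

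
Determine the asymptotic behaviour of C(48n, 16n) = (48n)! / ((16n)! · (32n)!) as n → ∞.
C(48n, 16n) ~ (27/4)^(16n) · sqrt(3/(4π·16n))

Write N = 16n. Apply Stirling to each factorial:
  (3N)! ~ sqrt(2π·3N) · (3N/e)^(3N),
  N! ~ sqrt(2π N) · (N/e)^N,
  (2N)! ~ sqrt(2π·2N) · (2N/e)^(2N).
The exponential factors combine to (3N)^(3N) / (N^N · (2N)^(2N)) = 3^(3N)/2^(2N) = (3^3/2^2)^N = (27/4)^N.
The square-root prefactors combine to sqrt(2π·3N) / (sqrt(2π N)·sqrt(2π·2N)) = sqrt(3 / (2π·2·N)) = sqrt(3/(4π·16n)).
Substituting N = 16n: C(48n, 16n) ~ (27/4)^(16n) · sqrt(3/(4π·16n)).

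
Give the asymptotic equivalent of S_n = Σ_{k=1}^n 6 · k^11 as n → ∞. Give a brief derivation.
S_n ~ n^12 / 2

By integral comparison (Euler-Maclaurin), Σ_{k=1}^n 6 · k^11 = 6 · ∫_0^n x^11 dx + O(n^11) = 6 · n^12/12 = n^12 / 2 + O(n^11). (Equivalently, Faulhaber's formula gives the same leading term.)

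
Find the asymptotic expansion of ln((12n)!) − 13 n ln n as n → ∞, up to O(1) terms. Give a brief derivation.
ln((12n)!) − 13 n ln n = −n ln n + 12(ln 12 − 1) n + (1/2) ln(2π·12n) + O(1/n)

Stirling: ln((12n)!) = 12n ln(12n) − 12n + (1/2) ln(2π·12n) + O(1/n).
Expand 12n ln(12n) = 12n (ln n + ln 12) = 12n ln n + 12n ln 12.
Subtract 13n ln n: leading term is (12 − 13) n ln n = −n ln n. The next term is 12n ln 12 − 12n = 12(ln 12 − 1) n. Then the (1/2) ln(2π·12n) correction.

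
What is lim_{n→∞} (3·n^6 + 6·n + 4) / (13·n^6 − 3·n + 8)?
lim = 3/13

For large n the leading n^6 terms dominate both numerator and denominator. Dividing top and bottom by n^6, every other term tends to 0, leaving 3/13.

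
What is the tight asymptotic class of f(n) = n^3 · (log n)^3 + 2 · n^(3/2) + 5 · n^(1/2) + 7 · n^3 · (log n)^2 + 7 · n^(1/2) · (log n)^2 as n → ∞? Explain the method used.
f(n) ∈ Θ(n^3 · (log n)^3)

Compare the terms by growth order. For large n, n^a · (log n)^b dominates n^a' · (log n)^b' iff a > a', or (a = a' and b > b'). Ranking the 5 terms shows the dominant one is n^3 · (log n)^3. Hence f(n) ∈ Θ(n^3 · (log n)^3).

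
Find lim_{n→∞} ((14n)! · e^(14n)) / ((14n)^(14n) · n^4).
lim = 0

Stirling: (14n)! ~ sqrt(2π·14n) · (14n/e)^(14n). Hence
  (14n)! · e^(14n) / (14n)^(14n) ~ sqrt(2π·14n).
Dividing by n^4: sqrt(2π·14n) / n^4 = sqrt(2π·14) · n^((1−8)/2), so the expression behaves like sqrt(2π·14) · n^((1−8)/2) → 0.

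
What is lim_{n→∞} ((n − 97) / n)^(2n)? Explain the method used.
lim = e^(−194)

Rewrite as (1 − 97/n)^(2n). By the standard limit (1 + x/n)^n → e^x, we have (1 − 97/n)^n → e^(−97), and raising to the 2nd power gives e^(−194).
More precisely, ln[(1 − 97/n)^(2n)] = 2n · ln(1 − 97/n) = 2n · (-97/n + O(1/n^2)) = -194 + O(1/n) → -194.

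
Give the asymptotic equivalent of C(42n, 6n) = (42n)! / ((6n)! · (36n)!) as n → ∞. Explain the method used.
C(42n, 6n) ~ (823543/46656)^(6n) · sqrt(7/(12π·6n))

Write N = 6n. Apply Stirling to each factorial:
  (7N)! ~ sqrt(2π·7N) · (7N/e)^(7N),
  N! ~ sqrt(2π N) · (N/e)^N,
  (6N)! ~ sqrt(2π·6N) · (6N/e)^(6N).
The exponential factors combine to (7N)^(7N) / (N^N · (6N)^(6N)) = 7^(7N)/6^(6N) = (7^7/6^6)^N = (823543/46656)^N.
The square-root prefactors combine to sqrt(2π·7N) / (sqrt(2π N)·sqrt(2π·6N)) = sqrt(7 / (2π·6·N)) = sqrt(7/(12π·6n)).
Substituting N = 6n: C(42n, 6n) ~ (823543/46656)^(6n) · sqrt(7/(12π·6n)).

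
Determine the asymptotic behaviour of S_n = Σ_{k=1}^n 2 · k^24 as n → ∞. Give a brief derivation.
S_n ~ 2 · n^25 / 25

By integral comparison (Euler-Maclaurin), Σ_{k=1}^n 2 · k^24 = 2 · ∫_0^n x^24 dx + O(n^24) = 2 · n^25/25 + O(n^24). (Equivalently, Faulhaber's formula gives the same leading term.)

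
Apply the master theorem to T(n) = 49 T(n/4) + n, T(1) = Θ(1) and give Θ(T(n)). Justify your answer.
T(n) = Θ(n^(log_4 49))

Master theorem: compare f(n) = n to n^(log_4 49) where log_4 49 ≈ 2.807. Since 1 < log_4 49, we have f(n) = O(n^(log_4 49 − ε)) for some ε > 0 — Case 1. Hence T(n) = Θ(n^(log_4 49)).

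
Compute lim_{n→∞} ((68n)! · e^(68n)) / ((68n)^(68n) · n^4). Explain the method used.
lim = 0

Stirling: (68n)! ~ sqrt(2π·68n) · (68n/e)^(68n). Hence
  (68n)! · e^(68n) / (68n)^(68n) ~ sqrt(2π·68n).
Dividing by n^4: sqrt(2π·68n) / n^4 = sqrt(2π·68) · n^((1−8)/2), so the expression behaves like sqrt(2π·68) · n^((1−8)/2) → 0.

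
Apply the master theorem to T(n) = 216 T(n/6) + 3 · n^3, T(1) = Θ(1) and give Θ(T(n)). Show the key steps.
T(n) = Θ(n^3 log n)

log_6 216 = 3, and f(n) = 3 · n^3 = Θ(n^(log_6 216)). This is Case 2 of the master theorem: T(n) = Θ(f(n) · log n) = Θ(n^3 log n).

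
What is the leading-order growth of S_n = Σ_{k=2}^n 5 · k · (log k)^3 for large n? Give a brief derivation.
S_n ~ 5 · n^2 · (log n)^3 / 2

By integral comparison, S_n = ∫_1^n 5 · x · (log x)^3 dx + O(n · (log n)^3). For the integral, the leading term of ∫_1^n x^1 (log x)^3 dx is n^2/2 · (log n)^3 (by repeated integration by parts; each step lowers the log-exponent and produces a relatively O(1/log n) correction). Hence S_n ~ 5 · n^2 · (log n)^3 / 2.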